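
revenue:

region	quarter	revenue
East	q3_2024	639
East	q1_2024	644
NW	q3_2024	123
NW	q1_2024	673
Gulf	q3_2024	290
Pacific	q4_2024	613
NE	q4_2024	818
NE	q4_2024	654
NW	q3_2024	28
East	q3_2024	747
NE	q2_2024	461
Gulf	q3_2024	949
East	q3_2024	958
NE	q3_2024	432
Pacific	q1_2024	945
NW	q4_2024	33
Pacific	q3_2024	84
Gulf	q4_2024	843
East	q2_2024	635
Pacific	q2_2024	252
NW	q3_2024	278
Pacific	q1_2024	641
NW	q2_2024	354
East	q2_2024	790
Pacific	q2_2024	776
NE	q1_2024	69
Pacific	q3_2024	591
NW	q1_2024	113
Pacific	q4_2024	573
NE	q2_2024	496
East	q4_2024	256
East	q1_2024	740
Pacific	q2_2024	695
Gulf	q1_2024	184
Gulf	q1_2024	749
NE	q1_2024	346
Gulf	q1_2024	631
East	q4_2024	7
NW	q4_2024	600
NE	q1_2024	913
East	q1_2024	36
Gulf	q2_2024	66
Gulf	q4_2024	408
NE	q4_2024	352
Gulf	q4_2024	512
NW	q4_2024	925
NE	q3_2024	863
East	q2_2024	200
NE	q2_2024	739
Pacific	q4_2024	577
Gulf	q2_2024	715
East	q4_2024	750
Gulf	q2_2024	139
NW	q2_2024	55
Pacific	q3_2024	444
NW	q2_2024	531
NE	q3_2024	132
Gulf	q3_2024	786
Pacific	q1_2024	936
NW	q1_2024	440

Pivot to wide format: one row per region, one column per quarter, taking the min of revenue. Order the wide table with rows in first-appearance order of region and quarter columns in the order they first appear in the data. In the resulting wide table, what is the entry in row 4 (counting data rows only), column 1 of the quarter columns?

84

With rows in first-appearance order of region, row 4 is region=Pacific. quarter columns in first-appearance order: q3_2024, q1_2024, q4_2024, q2_2024; column 1 is q3_2024.
Long rows with region=Pacific, quarter=q3_2024: min(84, 591, 444) = 84.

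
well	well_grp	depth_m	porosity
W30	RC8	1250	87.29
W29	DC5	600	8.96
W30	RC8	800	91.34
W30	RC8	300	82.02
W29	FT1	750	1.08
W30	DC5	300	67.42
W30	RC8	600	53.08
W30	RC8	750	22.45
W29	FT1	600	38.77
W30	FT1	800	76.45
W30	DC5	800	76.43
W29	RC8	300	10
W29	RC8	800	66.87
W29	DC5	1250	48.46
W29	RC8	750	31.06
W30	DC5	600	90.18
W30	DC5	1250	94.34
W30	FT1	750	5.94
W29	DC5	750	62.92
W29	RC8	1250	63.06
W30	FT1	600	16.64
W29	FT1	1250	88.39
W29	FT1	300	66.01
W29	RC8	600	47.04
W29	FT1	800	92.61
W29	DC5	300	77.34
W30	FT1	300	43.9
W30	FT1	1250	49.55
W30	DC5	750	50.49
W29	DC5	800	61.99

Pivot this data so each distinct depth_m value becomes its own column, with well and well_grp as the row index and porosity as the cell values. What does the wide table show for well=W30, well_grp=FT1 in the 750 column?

5.94

Wide layout: rows indexed by well and well_grp, columns are the 5 distinct depth_m values (1250, 600, 800, 300, 750).
Cell (well=W30, well_grp=FT1, depth_m=750) draws from the long row where well=W30, well_grp=FT1 and depth_m=750, which has porosity=5.94.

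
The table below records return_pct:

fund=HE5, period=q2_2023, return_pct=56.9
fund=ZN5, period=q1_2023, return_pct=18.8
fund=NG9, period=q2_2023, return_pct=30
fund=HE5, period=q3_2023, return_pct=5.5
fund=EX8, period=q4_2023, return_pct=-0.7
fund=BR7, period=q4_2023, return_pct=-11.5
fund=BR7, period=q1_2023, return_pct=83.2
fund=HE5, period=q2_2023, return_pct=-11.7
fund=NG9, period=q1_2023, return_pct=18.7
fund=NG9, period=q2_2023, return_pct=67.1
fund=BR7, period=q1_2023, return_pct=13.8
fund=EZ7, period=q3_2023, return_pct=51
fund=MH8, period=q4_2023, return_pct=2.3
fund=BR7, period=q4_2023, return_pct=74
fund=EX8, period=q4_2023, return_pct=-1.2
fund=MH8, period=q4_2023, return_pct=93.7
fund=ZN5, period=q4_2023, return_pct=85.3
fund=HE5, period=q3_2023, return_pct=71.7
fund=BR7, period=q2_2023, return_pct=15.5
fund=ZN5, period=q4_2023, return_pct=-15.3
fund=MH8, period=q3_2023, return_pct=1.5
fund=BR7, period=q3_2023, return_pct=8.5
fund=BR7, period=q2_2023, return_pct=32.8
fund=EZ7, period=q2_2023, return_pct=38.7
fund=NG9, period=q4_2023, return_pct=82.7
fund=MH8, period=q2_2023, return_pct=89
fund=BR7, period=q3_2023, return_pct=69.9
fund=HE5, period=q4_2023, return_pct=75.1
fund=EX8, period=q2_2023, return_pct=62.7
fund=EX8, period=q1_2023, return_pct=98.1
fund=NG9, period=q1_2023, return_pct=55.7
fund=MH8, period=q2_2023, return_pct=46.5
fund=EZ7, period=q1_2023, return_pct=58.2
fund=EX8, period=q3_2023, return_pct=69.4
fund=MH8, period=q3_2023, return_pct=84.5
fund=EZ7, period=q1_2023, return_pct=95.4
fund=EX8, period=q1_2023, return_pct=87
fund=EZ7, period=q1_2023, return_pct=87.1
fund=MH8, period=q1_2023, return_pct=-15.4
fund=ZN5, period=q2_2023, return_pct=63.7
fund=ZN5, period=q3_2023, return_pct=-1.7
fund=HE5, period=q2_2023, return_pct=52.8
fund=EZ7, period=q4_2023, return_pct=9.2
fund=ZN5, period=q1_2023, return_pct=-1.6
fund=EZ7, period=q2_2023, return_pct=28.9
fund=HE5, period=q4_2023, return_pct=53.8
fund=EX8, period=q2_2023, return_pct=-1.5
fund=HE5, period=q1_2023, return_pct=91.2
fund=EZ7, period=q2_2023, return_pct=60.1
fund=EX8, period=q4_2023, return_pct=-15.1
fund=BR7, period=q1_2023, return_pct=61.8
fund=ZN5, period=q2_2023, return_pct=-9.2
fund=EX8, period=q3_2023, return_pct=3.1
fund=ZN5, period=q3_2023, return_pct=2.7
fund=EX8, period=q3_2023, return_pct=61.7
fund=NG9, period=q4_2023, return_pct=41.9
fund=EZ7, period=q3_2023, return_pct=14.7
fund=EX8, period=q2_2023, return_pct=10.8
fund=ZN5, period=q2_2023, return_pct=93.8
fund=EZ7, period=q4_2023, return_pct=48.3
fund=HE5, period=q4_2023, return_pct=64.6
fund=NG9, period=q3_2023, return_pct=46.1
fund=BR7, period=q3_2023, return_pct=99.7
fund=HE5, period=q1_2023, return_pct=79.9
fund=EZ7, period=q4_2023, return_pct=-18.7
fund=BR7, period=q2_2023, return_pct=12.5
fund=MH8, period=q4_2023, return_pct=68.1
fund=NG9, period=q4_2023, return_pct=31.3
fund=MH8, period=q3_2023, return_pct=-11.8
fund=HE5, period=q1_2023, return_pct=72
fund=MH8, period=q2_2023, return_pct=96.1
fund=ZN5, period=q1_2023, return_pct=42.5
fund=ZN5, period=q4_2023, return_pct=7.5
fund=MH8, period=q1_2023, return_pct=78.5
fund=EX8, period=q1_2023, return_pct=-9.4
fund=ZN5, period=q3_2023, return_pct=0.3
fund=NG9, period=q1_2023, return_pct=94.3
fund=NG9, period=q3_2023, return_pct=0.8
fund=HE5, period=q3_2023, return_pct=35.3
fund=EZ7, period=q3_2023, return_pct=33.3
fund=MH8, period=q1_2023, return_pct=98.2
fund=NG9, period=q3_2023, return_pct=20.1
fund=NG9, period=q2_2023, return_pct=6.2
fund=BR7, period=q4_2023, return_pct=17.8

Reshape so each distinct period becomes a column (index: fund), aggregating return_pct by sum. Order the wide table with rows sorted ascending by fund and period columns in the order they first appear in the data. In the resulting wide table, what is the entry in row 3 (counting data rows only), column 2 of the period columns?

240.7

With rows sorted ascending by fund, row 3 is fund=EZ7. period columns in first-appearance order: q2_2023, q1_2023, q3_2023, q4_2023; column 2 is q1_2023.
Long rows with fund=EZ7, period=q1_2023: 58.2 + 95.4 + 87.1 = 240.7.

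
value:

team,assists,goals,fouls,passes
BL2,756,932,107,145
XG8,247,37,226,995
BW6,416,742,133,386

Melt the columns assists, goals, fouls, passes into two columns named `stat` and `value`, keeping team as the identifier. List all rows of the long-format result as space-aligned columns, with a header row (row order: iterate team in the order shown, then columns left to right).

team  stat     value
BL2   assists  756  
BL2   goals    932  
BL2   fouls    107  
BL2   passes   145  
XG8   assists  247  
XG8   goals    37   
XG8   fouls    226  
XG8   passes   995  
BW6   assists  416  
BW6   goals    742  
BW6   fouls    133  
BW6   passes   386  

Each (team, column) pair becomes one row: 3 × 4 = 12 rows.
For example, (BL2, assists) → value=756.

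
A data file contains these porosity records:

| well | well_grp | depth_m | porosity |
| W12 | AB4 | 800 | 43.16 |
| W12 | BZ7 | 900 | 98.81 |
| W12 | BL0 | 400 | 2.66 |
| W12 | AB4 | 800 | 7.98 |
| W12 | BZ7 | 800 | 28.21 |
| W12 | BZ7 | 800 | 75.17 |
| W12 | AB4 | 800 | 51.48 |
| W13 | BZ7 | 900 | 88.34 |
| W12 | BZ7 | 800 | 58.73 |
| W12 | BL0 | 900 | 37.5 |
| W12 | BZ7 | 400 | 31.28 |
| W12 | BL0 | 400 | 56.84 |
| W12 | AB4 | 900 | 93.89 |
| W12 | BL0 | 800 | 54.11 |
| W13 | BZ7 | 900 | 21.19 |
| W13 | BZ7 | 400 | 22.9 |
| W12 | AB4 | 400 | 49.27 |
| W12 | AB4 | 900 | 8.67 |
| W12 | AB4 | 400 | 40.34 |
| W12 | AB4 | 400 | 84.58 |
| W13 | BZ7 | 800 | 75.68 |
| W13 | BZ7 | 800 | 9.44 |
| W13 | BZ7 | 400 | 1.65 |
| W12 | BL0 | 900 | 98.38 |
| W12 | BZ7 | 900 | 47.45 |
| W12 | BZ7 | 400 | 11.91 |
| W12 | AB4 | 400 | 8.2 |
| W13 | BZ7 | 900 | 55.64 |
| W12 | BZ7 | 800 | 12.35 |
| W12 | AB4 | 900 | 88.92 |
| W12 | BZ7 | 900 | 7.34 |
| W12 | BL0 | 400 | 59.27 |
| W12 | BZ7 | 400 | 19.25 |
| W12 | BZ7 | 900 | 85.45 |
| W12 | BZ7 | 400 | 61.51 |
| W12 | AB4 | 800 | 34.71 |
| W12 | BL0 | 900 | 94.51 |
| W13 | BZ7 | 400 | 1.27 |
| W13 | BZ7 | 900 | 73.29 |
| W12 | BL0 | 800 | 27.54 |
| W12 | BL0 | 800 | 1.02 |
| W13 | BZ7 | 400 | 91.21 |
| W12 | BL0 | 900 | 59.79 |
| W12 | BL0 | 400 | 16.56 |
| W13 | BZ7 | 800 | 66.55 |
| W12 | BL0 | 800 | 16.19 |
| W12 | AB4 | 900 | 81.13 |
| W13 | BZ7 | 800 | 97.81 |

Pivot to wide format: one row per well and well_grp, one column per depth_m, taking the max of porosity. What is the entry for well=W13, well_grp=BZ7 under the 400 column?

91.21

Rows with well=W13, well_grp=BZ7 and depth_m=400: porosity values are 22.9, 1.65, 1.27, 91.21.
max(22.9, 1.65, 1.27, 91.21) = 91.21.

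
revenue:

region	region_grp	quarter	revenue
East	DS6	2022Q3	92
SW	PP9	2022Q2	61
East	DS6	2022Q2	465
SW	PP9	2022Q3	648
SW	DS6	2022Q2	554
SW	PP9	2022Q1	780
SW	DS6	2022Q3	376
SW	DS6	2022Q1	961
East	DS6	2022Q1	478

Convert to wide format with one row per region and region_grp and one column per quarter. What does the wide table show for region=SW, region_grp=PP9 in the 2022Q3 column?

648

Wide layout: rows indexed by region and region_grp, columns are the 3 distinct quarter values (2022Q3, 2022Q2, 2022Q1).
Cell (region=SW, region_grp=PP9, quarter=2022Q3) draws from the long row where region=SW, region_grp=PP9 and quarter=2022Q3, which has revenue=648.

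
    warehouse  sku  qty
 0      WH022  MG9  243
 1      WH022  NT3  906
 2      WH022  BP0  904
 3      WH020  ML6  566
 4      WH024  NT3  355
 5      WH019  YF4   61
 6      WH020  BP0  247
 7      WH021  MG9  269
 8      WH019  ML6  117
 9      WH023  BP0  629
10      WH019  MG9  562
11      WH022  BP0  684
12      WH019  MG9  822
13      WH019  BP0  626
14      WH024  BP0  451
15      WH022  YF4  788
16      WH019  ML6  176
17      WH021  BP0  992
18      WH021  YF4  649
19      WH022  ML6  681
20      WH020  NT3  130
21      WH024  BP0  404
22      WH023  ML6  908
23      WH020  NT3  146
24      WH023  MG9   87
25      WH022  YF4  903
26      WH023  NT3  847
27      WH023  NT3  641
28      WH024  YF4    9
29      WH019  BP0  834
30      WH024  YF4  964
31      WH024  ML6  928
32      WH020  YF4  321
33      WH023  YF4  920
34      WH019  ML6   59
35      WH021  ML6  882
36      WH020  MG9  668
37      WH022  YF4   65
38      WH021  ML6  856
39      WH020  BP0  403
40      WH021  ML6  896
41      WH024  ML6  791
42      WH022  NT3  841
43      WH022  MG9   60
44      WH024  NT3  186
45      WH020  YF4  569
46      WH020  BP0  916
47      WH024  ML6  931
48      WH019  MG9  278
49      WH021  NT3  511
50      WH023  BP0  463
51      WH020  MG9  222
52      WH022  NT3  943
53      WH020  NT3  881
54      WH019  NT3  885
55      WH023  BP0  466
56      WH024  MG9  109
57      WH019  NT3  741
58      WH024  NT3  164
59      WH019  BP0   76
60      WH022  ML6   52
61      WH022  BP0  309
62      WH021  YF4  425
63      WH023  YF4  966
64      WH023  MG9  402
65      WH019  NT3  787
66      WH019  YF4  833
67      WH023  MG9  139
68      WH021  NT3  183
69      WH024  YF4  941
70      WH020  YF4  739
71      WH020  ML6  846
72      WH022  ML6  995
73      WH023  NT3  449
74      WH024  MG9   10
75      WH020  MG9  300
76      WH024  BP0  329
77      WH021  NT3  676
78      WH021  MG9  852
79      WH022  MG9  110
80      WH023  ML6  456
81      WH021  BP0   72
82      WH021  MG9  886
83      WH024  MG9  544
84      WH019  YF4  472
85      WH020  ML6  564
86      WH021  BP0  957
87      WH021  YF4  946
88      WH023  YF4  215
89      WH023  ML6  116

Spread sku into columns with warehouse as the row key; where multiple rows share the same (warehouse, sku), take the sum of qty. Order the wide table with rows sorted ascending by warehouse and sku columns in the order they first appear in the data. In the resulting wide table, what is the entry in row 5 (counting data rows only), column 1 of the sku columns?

With rows sorted ascending by warehouse, row 5 is warehouse=WH023. sku columns in first-appearance order: MG9, NT3, BP0, ML6, YF4; column 1 is MG9.
Long rows with warehouse=WH023, sku=MG9: 87 + 402 + 139 = 628.

628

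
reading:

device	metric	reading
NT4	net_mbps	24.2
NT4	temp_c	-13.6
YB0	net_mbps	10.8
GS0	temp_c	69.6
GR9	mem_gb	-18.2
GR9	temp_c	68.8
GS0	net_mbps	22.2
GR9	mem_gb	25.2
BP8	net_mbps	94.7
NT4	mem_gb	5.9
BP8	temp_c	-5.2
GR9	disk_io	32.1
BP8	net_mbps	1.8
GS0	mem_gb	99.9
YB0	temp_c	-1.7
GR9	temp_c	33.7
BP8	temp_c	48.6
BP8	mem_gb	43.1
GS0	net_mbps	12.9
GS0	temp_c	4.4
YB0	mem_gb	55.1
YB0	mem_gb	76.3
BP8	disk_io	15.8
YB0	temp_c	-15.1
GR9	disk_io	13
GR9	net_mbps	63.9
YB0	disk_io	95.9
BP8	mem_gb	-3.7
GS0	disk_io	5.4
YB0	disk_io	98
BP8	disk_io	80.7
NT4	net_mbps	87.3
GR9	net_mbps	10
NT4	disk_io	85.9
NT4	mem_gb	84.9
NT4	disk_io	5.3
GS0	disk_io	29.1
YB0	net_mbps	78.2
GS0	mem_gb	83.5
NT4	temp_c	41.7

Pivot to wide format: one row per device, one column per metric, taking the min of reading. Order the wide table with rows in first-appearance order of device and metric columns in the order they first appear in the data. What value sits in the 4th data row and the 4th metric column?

13

With rows in first-appearance order of device, row 4 is device=GR9. metric columns in first-appearance order: net_mbps, temp_c, mem_gb, disk_io; column 4 is disk_io.
Long rows with device=GR9, metric=disk_io: min(32.1, 13) = 13.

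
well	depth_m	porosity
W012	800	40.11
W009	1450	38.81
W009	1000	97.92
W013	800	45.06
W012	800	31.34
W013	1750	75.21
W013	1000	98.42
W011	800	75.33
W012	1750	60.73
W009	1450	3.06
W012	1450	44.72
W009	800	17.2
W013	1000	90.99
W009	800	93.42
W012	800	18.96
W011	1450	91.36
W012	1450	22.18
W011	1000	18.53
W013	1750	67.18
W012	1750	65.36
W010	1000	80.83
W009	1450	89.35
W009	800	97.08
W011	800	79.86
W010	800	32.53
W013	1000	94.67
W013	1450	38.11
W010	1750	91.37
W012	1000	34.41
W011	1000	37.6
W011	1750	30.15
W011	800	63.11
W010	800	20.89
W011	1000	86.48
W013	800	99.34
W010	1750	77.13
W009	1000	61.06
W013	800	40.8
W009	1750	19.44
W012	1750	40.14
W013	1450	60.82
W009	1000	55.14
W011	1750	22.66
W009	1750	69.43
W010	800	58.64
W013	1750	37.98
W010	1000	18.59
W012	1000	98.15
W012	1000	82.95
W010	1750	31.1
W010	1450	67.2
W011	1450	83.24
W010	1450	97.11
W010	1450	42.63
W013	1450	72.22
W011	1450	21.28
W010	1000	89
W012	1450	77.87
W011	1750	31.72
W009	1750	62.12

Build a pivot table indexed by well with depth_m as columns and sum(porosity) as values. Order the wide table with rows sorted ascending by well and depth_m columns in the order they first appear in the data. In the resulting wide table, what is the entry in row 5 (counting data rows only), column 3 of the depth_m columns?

With rows sorted ascending by well, row 5 is well=W013. depth_m columns in first-appearance order: 800, 1450, 1000, 1750; column 3 is 1000.
Long rows with well=W013, depth_m=1000: 98.42 + 90.99 + 94.67 = 284.08.

284.08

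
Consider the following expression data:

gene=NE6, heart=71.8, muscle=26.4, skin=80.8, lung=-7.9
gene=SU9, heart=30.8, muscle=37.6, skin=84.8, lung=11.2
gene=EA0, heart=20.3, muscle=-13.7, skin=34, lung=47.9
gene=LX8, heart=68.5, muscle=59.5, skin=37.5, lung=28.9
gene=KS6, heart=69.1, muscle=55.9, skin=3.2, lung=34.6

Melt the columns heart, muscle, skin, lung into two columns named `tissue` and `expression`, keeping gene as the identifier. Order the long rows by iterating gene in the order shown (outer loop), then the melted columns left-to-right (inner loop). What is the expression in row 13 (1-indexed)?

68.5

20 rows total (5 × 4). Row 13: index ⌊(13-1)/4⌋ = 3 into gene → LX8; (13-1) mod 4 = 0 into the melted columns → heart.
So row 13 is (LX8, heart, 68.5); expression = 68.5.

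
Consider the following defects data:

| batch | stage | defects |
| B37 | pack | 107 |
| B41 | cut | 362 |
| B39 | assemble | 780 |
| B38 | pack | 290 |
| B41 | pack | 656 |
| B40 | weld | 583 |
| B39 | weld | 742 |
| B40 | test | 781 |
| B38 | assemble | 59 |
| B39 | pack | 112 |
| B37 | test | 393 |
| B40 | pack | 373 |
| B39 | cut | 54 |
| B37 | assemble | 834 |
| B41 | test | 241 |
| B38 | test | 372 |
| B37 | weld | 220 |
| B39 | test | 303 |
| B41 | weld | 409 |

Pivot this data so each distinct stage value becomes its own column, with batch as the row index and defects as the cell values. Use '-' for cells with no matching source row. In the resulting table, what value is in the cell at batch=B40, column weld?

The long row with batch=B40, stage=weld has defects=583.

583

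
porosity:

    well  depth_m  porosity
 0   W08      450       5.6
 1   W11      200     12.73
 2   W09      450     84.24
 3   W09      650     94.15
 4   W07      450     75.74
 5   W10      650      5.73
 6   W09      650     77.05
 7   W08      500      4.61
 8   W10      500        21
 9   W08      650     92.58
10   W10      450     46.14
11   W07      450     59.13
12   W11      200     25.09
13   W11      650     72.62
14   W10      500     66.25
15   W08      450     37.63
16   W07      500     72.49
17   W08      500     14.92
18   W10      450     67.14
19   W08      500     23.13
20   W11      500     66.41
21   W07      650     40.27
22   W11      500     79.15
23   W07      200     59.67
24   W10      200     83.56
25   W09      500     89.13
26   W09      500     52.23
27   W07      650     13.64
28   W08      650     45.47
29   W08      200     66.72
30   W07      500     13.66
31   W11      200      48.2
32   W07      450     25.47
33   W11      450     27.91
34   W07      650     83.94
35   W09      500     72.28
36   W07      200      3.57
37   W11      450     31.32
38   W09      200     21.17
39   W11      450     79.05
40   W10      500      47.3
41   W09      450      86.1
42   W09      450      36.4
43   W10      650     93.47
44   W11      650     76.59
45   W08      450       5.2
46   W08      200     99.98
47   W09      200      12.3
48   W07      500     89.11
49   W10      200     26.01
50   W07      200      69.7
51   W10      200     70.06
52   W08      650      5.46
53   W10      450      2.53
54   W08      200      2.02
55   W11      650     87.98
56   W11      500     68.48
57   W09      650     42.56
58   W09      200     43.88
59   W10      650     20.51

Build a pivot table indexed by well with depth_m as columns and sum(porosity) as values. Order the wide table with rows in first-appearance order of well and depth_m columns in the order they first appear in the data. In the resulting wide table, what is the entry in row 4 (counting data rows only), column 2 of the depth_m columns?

132.94

With rows in first-appearance order of well, row 4 is well=W07. depth_m columns in first-appearance order: 450, 200, 650, 500; column 2 is 200.
Long rows with well=W07, depth_m=200: 59.67 + 3.57 + 69.7 = 132.94.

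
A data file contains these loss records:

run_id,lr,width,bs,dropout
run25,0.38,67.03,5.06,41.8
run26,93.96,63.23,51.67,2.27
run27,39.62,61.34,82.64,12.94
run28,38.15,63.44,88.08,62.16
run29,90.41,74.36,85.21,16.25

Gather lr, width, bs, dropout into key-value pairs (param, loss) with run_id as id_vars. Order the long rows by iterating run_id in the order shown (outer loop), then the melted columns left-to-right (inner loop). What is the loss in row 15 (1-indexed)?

88.08

20 rows total (5 × 4). Row 15: index ⌊(15-1)/4⌋ = 3 into run_id → run28; (15-1) mod 4 = 2 into the melted columns → bs.
So row 15 is (run28, bs, 88.08); loss = 88.08.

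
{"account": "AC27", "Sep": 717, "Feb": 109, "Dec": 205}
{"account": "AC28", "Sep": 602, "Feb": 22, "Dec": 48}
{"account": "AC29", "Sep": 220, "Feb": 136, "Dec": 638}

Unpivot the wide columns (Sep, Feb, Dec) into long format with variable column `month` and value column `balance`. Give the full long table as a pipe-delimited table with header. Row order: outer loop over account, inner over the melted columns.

Each (account, column) pair becomes one row: 3 × 3 = 9 rows.
For example, (AC27, Sep) → balance=717.

| account | month | balance |
| AC27 | Sep | 717 |
| AC27 | Feb | 109 |
| AC27 | Dec | 205 |
| AC28 | Sep | 602 |
| AC28 | Feb | 22 |
| AC28 | Dec | 48 |
| AC29 | Sep | 220 |
| AC29 | Feb | 136 |
| AC29 | Dec | 638 |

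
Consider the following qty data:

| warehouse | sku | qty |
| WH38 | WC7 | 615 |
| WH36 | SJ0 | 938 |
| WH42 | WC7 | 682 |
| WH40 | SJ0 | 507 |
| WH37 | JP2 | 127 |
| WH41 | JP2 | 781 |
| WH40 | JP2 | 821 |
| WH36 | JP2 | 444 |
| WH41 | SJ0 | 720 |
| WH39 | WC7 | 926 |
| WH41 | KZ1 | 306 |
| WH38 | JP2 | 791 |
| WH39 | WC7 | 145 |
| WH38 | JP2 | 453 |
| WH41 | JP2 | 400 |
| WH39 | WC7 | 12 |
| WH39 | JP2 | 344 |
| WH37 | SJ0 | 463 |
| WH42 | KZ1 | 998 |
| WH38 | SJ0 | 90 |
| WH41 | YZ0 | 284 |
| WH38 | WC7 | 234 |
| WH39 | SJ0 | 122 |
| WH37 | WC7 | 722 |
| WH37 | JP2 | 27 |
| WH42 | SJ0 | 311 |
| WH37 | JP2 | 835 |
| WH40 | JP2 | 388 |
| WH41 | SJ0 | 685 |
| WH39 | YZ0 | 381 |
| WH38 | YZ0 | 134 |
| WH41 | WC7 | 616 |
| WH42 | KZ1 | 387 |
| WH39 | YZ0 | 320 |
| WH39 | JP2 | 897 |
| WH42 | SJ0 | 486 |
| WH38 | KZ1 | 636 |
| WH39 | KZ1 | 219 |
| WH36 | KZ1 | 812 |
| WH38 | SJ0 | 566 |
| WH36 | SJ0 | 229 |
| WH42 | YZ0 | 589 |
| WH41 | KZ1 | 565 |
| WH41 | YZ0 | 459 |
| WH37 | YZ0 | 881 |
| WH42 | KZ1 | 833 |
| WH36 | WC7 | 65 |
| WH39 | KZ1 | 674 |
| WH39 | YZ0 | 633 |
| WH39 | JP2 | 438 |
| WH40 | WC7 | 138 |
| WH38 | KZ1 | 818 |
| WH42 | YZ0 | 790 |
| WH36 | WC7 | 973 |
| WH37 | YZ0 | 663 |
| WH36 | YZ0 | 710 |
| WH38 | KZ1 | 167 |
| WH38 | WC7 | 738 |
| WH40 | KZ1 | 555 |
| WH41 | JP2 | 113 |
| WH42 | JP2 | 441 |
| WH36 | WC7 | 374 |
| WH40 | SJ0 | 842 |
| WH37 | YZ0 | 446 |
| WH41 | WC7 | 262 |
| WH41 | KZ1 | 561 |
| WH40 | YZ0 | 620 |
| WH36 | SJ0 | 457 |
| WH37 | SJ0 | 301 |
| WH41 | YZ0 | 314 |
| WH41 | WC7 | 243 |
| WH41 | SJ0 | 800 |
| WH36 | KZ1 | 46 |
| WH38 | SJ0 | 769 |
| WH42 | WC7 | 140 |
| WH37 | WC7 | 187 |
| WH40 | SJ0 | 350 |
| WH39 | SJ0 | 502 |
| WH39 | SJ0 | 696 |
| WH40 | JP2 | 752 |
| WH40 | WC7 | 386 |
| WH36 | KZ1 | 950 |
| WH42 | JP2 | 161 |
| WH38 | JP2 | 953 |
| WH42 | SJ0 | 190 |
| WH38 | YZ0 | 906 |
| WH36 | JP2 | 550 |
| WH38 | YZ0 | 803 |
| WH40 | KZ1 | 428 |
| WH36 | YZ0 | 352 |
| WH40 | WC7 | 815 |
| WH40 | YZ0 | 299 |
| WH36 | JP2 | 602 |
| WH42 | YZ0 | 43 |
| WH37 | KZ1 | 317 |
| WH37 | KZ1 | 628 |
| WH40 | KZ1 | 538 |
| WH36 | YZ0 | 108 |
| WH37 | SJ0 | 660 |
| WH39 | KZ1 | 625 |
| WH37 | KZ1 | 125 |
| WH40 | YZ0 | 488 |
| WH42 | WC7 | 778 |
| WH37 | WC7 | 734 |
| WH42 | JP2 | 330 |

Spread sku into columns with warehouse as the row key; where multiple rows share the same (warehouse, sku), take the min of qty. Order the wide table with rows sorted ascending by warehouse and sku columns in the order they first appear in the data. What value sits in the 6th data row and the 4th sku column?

306

With rows sorted ascending by warehouse, row 6 is warehouse=WH41. sku columns in first-appearance order: WC7, SJ0, JP2, KZ1, YZ0; column 4 is KZ1.
Long rows with warehouse=WH41, sku=KZ1: min(306, 565, 561) = 306.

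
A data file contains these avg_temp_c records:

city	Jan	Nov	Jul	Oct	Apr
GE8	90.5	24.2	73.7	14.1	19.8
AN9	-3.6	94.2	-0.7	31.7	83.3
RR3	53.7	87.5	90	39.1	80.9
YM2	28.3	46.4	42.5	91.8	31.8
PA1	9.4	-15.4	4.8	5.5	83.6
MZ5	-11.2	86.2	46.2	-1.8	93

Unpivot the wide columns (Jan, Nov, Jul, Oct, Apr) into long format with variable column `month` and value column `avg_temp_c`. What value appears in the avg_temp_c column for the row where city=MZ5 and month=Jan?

Unpivoting turns each (city, wide-column) pair into one long row.
The wide cell at row MZ5, column Jan holds -11.2, so the long row (MZ5, Jan) has avg_temp_c=-11.2.

-11.2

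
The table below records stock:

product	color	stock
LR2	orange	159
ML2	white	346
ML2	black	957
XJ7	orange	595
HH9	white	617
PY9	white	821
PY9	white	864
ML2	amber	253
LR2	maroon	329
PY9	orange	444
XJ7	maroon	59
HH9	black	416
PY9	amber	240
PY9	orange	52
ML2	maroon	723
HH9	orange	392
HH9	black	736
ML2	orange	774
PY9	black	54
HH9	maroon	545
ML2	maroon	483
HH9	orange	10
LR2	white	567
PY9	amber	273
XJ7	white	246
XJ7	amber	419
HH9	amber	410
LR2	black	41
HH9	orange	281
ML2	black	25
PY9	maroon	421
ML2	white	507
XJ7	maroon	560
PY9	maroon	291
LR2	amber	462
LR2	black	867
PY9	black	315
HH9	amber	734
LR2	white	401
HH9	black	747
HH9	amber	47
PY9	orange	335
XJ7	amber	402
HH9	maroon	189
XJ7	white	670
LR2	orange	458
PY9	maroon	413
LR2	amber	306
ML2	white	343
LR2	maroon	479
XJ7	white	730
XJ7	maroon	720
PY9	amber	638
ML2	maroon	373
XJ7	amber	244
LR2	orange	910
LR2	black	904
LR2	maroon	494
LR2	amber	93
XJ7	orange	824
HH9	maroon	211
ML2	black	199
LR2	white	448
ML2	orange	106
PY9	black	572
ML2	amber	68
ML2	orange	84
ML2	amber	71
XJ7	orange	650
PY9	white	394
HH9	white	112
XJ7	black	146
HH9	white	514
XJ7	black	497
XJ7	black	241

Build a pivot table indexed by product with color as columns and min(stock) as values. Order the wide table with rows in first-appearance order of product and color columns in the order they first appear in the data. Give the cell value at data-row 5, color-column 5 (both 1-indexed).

With rows in first-appearance order of product, row 5 is product=PY9. color columns in first-appearance order: orange, white, black, amber, maroon; column 5 is maroon.
Long rows with product=PY9, color=maroon: min(421, 291, 413) = 291.

291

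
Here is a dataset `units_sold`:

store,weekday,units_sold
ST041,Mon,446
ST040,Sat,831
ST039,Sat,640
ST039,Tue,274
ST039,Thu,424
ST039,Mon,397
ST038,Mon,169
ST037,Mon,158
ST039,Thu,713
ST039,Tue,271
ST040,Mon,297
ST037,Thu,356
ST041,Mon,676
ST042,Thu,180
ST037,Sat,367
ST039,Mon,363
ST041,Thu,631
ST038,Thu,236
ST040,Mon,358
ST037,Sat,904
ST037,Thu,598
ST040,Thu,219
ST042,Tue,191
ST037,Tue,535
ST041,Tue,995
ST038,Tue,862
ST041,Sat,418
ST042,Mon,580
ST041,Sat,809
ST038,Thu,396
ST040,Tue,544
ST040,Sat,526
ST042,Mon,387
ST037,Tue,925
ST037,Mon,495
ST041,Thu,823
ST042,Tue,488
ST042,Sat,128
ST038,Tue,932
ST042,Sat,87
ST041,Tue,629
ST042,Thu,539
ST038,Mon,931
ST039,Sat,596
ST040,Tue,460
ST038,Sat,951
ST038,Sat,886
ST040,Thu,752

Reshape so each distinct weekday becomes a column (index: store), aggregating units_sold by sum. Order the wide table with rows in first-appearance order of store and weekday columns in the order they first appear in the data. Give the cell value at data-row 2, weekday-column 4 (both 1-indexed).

With rows in first-appearance order of store, row 2 is store=ST040. weekday columns in first-appearance order: Mon, Sat, Tue, Thu; column 4 is Thu.
Long rows with store=ST040, weekday=Thu: 219 + 752 = 971.

971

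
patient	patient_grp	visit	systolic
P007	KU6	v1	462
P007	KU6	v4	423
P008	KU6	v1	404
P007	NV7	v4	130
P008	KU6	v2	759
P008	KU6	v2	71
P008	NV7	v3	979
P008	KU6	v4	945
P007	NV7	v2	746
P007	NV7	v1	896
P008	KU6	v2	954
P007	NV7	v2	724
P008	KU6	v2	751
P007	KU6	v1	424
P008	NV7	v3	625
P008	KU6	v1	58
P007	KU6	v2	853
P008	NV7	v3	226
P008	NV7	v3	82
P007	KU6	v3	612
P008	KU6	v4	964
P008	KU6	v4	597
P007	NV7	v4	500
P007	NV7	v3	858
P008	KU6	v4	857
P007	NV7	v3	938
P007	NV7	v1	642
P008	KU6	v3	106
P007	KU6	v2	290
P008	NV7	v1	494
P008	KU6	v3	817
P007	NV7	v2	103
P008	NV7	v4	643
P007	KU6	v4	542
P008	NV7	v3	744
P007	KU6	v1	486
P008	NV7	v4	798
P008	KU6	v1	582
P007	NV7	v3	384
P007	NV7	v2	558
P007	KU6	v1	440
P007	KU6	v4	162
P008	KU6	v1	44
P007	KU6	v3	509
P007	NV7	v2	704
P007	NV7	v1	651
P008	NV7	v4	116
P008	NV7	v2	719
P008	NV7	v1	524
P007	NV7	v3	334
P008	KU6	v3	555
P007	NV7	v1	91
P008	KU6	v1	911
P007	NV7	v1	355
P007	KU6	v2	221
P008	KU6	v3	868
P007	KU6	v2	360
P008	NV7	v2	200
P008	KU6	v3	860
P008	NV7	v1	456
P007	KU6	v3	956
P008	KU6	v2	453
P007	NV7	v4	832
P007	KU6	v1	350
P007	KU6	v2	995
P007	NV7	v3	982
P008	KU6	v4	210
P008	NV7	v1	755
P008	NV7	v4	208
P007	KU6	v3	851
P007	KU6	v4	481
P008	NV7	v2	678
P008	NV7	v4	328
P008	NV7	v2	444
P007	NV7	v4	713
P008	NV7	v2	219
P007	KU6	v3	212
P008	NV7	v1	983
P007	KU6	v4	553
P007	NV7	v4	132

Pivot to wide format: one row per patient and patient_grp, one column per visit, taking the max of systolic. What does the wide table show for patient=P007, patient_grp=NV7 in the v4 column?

832

Rows with patient=P007, patient_grp=NV7 and visit=v4: systolic values are 130, 500, 832, 713, 132.
max(130, 500, 832, 713, 132) = 832.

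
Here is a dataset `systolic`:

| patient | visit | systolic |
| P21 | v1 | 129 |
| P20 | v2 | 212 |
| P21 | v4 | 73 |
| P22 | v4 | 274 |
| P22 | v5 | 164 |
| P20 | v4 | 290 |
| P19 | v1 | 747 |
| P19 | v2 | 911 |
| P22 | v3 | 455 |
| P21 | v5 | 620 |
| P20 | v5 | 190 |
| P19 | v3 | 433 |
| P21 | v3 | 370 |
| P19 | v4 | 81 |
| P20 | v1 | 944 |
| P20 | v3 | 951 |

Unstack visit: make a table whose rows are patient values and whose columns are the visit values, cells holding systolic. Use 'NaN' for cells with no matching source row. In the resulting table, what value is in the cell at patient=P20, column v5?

The long row with patient=P20, visit=v5 has systolic=190.

190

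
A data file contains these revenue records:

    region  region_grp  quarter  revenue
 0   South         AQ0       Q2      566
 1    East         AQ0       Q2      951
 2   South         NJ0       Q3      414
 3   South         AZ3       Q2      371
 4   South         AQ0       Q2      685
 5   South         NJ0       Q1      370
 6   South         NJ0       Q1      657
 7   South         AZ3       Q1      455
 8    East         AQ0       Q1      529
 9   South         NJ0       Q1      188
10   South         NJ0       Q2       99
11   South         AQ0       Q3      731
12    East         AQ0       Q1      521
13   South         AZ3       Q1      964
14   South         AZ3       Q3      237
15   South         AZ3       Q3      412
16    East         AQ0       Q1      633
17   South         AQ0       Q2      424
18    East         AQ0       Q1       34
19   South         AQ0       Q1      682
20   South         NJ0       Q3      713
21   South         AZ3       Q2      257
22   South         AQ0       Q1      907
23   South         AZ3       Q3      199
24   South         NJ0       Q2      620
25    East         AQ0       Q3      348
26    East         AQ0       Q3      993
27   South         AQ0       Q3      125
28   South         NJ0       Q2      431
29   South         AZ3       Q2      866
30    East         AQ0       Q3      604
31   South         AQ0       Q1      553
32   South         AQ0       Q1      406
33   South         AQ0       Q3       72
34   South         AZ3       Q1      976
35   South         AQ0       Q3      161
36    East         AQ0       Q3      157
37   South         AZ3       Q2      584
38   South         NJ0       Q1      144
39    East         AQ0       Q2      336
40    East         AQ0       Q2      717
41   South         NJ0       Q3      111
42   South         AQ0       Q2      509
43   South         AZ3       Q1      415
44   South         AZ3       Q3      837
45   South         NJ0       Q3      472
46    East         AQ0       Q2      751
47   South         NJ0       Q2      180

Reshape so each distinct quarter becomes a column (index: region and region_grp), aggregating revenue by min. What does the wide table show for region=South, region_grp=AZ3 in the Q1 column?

415

Rows with region=South, region_grp=AZ3 and quarter=Q1: revenue values are 455, 964, 976, 415.
min(455, 964, 976, 415) = 415.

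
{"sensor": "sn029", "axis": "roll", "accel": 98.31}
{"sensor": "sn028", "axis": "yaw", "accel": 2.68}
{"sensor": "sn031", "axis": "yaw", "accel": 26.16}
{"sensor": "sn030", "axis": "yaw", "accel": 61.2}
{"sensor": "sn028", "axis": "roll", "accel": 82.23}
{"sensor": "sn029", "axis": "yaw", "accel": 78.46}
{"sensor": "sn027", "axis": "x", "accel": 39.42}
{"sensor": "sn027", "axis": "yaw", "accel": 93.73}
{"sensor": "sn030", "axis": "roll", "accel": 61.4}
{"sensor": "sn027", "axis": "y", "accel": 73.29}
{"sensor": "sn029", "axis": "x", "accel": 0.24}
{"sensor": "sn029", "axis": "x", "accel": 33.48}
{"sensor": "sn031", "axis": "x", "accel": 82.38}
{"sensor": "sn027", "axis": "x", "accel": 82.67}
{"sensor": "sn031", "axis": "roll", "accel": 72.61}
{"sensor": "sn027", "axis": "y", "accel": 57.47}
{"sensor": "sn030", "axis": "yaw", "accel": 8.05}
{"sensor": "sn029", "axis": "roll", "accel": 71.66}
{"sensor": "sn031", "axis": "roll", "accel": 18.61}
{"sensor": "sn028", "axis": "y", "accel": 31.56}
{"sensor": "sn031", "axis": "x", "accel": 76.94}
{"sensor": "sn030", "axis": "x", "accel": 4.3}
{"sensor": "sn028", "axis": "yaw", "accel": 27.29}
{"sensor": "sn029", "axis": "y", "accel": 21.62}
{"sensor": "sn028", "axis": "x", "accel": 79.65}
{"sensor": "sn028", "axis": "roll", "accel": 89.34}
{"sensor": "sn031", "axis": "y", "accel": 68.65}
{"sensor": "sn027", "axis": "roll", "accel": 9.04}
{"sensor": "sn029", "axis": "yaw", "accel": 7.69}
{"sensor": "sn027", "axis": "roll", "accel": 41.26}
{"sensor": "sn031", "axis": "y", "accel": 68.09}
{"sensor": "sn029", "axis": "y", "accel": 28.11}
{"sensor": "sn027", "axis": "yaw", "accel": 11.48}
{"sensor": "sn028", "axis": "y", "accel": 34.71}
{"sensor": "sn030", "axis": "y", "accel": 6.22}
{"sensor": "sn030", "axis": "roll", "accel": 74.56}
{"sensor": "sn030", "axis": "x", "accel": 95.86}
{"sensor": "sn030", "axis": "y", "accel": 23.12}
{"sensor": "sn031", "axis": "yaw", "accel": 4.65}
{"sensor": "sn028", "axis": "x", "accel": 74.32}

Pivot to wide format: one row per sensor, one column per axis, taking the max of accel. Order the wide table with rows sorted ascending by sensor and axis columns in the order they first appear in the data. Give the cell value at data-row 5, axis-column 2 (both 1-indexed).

26.16

With rows sorted ascending by sensor, row 5 is sensor=sn031. axis columns in first-appearance order: roll, yaw, x, y; column 2 is yaw.
Long rows with sensor=sn031, axis=yaw: max(26.16, 4.65) = 26.16.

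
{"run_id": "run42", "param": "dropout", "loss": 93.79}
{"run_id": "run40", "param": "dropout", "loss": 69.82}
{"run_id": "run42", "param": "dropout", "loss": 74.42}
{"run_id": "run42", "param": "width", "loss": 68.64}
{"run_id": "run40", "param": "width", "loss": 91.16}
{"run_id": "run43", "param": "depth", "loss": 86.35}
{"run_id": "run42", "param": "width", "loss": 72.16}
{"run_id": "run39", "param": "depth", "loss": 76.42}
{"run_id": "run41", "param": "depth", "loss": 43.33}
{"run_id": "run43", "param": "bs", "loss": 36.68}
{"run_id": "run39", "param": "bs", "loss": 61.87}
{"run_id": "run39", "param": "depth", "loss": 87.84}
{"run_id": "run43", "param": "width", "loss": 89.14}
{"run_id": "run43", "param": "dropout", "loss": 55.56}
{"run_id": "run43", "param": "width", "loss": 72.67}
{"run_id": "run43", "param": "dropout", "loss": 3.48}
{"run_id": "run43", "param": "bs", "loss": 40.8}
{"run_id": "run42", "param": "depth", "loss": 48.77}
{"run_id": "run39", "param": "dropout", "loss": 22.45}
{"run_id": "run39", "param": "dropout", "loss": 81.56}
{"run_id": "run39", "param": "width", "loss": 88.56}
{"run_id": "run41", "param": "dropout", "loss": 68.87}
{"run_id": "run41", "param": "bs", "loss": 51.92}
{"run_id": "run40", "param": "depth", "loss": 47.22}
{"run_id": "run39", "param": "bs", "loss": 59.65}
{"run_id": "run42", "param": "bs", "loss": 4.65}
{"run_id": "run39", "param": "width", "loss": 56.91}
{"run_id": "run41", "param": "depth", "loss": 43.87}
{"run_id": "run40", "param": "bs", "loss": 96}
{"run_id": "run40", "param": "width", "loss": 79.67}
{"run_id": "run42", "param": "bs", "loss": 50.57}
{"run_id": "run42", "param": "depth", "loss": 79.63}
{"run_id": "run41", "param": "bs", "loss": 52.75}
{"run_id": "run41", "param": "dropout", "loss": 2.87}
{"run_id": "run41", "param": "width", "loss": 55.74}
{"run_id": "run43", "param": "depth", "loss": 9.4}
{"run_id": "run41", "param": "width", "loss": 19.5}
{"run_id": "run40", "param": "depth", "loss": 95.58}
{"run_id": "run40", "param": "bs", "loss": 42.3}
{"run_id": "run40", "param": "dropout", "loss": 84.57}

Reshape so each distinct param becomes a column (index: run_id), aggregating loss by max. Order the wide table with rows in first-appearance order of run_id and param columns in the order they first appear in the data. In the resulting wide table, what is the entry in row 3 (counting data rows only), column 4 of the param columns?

40.8

With rows in first-appearance order of run_id, row 3 is run_id=run43. param columns in first-appearance order: dropout, width, depth, bs; column 4 is bs.
Long rows with run_id=run43, param=bs: max(36.68, 40.8) = 40.8.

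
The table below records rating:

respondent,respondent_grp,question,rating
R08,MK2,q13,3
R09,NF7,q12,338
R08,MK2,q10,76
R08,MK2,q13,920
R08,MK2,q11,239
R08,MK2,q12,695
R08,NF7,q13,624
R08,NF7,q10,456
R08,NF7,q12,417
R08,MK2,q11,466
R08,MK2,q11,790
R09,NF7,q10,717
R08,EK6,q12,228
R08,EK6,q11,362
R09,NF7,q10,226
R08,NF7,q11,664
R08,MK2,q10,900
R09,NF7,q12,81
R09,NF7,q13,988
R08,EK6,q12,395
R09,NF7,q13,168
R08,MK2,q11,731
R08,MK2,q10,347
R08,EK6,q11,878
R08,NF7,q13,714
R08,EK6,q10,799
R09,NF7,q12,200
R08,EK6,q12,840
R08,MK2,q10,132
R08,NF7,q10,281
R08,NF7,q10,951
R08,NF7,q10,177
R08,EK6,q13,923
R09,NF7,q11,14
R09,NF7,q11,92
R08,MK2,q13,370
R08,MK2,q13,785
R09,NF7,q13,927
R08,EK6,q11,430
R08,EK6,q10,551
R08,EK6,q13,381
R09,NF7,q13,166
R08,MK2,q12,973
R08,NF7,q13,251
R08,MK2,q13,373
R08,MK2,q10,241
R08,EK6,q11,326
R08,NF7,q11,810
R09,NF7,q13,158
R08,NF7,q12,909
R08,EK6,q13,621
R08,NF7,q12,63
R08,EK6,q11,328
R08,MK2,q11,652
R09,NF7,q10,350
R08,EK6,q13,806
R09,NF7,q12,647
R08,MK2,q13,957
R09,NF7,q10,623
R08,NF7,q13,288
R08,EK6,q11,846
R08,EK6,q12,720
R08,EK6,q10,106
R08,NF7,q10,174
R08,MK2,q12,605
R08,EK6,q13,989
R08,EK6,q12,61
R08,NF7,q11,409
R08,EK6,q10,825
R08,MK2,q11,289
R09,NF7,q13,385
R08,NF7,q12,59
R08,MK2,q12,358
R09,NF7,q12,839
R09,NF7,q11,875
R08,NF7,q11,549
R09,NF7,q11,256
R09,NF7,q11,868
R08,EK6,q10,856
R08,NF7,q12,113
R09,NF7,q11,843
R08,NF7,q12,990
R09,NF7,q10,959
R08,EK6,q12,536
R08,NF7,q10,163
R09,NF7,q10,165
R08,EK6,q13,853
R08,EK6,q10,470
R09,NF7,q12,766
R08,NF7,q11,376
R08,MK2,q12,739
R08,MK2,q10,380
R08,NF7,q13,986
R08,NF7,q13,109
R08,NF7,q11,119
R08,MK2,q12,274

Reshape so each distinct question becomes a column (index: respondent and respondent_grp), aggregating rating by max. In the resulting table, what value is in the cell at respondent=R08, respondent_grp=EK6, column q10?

Rows with respondent=R08, respondent_grp=EK6 and question=q10: rating values are 799, 551, 106, 825, 856, 470.
max(799, 551, 106, 825, 856, 470) = 856.

856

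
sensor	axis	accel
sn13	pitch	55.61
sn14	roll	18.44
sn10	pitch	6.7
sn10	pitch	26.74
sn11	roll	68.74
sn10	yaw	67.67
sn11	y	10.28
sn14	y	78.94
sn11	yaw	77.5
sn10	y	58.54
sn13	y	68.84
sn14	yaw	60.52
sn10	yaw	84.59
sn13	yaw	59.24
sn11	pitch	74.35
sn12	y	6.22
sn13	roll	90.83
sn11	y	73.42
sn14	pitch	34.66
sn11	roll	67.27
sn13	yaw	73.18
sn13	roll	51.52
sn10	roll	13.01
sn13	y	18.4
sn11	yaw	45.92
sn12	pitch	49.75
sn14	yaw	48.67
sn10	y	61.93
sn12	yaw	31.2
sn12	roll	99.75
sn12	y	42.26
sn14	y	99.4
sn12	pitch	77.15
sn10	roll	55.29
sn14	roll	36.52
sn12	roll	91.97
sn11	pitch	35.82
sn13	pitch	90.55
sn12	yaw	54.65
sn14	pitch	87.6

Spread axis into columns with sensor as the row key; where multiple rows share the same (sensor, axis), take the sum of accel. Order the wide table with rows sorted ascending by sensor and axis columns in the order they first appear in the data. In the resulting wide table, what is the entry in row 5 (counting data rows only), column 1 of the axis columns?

122.26

With rows sorted ascending by sensor, row 5 is sensor=sn14. axis columns in first-appearance order: pitch, roll, yaw, y; column 1 is pitch.
Long rows with sensor=sn14, axis=pitch: 34.66 + 87.6 = 122.26.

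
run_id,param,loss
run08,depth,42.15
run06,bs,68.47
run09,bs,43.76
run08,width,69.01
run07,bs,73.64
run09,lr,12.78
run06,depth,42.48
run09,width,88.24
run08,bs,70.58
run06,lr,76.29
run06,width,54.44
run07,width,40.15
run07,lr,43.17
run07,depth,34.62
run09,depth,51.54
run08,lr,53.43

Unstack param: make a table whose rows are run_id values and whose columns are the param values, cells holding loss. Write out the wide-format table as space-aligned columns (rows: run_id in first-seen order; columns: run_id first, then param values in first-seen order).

Columns: run_id plus the 4 distinct param values (depth, bs, width, lr).
For example, row run08 column depth takes loss=42.15 from the long row (run08, depth).

run_id  depth  bs     width  lr   
run08   42.15  70.58  69.01  53.43
run06   42.48  68.47  54.44  76.29
run09   51.54  43.76  88.24  12.78
run07   34.62  73.64  40.15  43.17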